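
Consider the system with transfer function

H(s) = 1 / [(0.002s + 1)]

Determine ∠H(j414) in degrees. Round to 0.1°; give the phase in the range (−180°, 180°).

-39.6°

At ω = 414 rad/s:
pole (1 + j414·0.002) = 1 + j0.828 → |·| ≈ 1.2983, ∠ ≈ 39.62°
∠H = (0°) − (39.62°) = -39.62°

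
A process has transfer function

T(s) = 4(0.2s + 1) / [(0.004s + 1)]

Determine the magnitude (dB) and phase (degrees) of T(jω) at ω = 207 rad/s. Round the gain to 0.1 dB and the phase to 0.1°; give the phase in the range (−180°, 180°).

At ω = 207 rad/s:
zero (1 + j207·0.2) = 1 + j41.4 → |·| ≈ 41.412, ∠ ≈ 88.62°
pole (1 + j207·0.004) = 1 + j0.828 → |·| ≈ 1.2983, ∠ ≈ 39.62°
|T| = 4 · 41.412 / (1.2983) ≈ 127.59
Gain = 20 log₁₀(127.59) ≈ 42.12 dB
∠T = (88.62°) − (39.62°) = 49.00°

42.1 dB, 49.0°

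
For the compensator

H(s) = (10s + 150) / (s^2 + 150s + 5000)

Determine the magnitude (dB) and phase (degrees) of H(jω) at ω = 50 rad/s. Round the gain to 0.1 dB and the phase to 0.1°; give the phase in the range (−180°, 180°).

Substitute s = j50:
Numerator: 10(j50) + 150 = 150 + j500
Denominator: (j50)^2 + 150(j50) + 5000 = 2500 + j7500
|N| = √(150² + 500²) ≈ 522.02, ∠N ≈ 73.30°
|D| = √(2500² + 7500²) ≈ 7905.7, ∠D ≈ 71.57°
|H| = 522.02 / 7905.7 ≈ 0.066031
Gain = 20 log₁₀(0.066031) ≈ -23.61 dB
∠H = 73.30° − 71.57° = 1.73°

-23.6 dB, 1.7°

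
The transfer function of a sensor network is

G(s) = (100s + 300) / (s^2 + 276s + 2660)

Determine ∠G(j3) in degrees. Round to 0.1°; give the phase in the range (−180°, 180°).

Substitute s = j3:
Numerator: 100(j3) + 300 = 300 + j300
Denominator: (j3)^2 + 276(j3) + 2660 = 2651 + j828
|N| = √(300² + 300²) ≈ 424.26, ∠N ≈ 45.00°
|D| = √(2651² + 828²) ≈ 2777.3, ∠D ≈ 17.35°
∠G = 45.00° − 17.35° = 27.65°

27.7°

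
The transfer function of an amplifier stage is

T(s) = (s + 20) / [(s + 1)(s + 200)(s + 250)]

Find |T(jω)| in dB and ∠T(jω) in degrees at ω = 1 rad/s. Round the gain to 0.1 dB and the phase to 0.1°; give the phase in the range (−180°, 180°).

-71.0 dB, -42.7°

At s = jω = j1:
zero (s+20): 20 + j1 → |·| = √(20²+1²) = √401 ≈ 20.025, ∠ = arctan(1/20) ≈ 2.86°
pole (s+1): 1 + j1 → |·| = √(1²+1²) = √2 ≈ 1.4142, ∠ = arctan(1/1) ≈ 45.00°
pole (s+200): 200 + j1 → |·| = √(200²+1²) = √40001 ≈ 200, ∠ = arctan(1/200) ≈ 0.29°
pole (s+250): 250 + j1 → |·| = √(250²+1²) = √62501 ≈ 250, ∠ = arctan(1/250) ≈ 0.23°
|T| = 1 · 20.025 / 70710 ≈ 0.0002832
Gain = 20 log₁₀(0.0002832) ≈ -70.96 dB
∠T = 2.86° − 45.52° = -42.66°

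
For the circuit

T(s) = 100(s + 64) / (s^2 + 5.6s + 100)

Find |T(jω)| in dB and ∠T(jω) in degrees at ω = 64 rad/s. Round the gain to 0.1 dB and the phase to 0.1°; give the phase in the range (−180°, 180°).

7.1 dB, -129.9°

At s = jω = j64:
zero (s+64): 64 + j64 → |·| = √(64²+64²) = √8192 ≈ 90.51, ∠ = arctan(64/64) ≈ 45.00°
quadratic: (j64)² + 5.6·j64 + 100 = -3996 + j358.4 → |·| ≈ 4012, ∠ ≈ 174.87°
|T| = 100 · 90.51 / 4012 ≈ 2.256
Gain = 20 log₁₀(2.256) ≈ 7.07 dB
∠T = 45.00° − 174.87° = -129.87°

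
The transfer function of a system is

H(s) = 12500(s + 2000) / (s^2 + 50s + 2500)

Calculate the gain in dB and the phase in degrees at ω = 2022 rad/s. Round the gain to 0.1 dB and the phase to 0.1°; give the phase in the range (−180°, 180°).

At s = jω = j2022:
zero (s+2000): 2000 + j2022 → |·| = √(2000²+2022²) = √8088484 ≈ 2844, ∠ = arctan(2022/2000) ≈ 45.31°
quadratic: (j2022)² + 50·j2022 + 2500 = -4085984 + j101100 → |·| ≈ 4.0872e+06, ∠ ≈ 178.58°
|H| = 12500 · 2844 / 4.0872e+06 ≈ 8.6979
Gain = 20 log₁₀(8.6979) ≈ 18.79 dB
∠H = 45.31° − 178.58° = -133.27°

18.8 dB, -133.3°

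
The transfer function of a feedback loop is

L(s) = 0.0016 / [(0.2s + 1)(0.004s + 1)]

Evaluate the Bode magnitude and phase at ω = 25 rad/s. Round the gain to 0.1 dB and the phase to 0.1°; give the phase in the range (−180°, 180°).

-70.1 dB, -84.4°

At ω = 25 rad/s:
pole (1 + j25·0.2) = 1 + j5 → |·| ≈ 5.099, ∠ ≈ 78.69°
pole (1 + j25·0.004) = 1 + j0.1 → |·| ≈ 1.005, ∠ ≈ 5.71°
|L| = 0.0016 · 1 / (5.099 · 1.005) ≈ 0.00031223
Gain = 20 log₁₀(0.00031223) ≈ -70.11 dB
∠L = (0°) − (78.69° + 5.71°) = -84.40°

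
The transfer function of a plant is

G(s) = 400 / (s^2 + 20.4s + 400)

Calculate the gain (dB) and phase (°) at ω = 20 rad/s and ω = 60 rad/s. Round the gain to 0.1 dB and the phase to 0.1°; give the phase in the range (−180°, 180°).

At s = jω = j20:
quadratic: (j20)² + 20.4·j20 + 400 = 0 + j408 → |·| ≈ 408, ∠ ≈ 90.00°
|G| = 400 / 408 ≈ 0.98039
Gain = 20 log₁₀(0.98039) ≈ -0.17 dB
∠G = 0.00° − 90.00° = -90.00°

At s = jω = j60:
quadratic: (j60)² + 20.4·j60 + 400 = -3200 + j1224 → |·| ≈ 3426.1, ∠ ≈ 159.07°
|G| = 400 / 3426.1 ≈ 0.11675
Gain = 20 log₁₀(0.11675) ≈ -18.65 dB
∠G = 0.00° − 159.07° = -159.07°

ω = 20: -0.2 dB, -90.0°; ω = 60: -18.7 dB, -159.1°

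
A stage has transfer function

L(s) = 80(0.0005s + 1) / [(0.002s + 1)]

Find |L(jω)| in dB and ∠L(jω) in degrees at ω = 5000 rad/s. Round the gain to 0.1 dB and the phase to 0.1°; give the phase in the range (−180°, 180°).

26.6 dB, -16.1°

At ω = 5000 rad/s:
zero (1 + j5000·0.0005) = 1 + j2.5 → |·| ≈ 2.6926, ∠ ≈ 68.20°
pole (1 + j5000·0.002) = 1 + j10 → |·| ≈ 10.05, ∠ ≈ 84.29°
|L| = 80 · 2.6926 / (10.05) ≈ 21.434
Gain = 20 log₁₀(21.434) ≈ 26.62 dB
∠L = (68.20°) − (84.29°) = -16.09°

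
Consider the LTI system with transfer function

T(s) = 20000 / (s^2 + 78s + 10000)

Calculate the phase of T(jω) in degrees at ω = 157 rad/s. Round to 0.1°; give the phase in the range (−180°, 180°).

At s = jω = j157:
quadratic: (j157)² + 78·j157 + 10000 = -14649 + j12246 → |·| ≈ 19093, ∠ ≈ 140.11°
∠T = 0.00° − 140.11° = -140.11°

-140.1°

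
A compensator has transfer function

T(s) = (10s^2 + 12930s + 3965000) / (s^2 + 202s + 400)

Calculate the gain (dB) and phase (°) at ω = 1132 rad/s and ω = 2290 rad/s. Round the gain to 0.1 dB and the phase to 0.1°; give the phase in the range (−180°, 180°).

Substitute s = j1132:
Numerator: 10(j1132)^2 + 12930(j1132) + 3965000 = -8849240 + j14636760
Denominator: (j1132)^2 + 202(j1132) + 400 = -1281024 + j228664
|N| = √(8849240² + 14636760²) ≈ 1.7104e+07, ∠N ≈ 121.16°
|D| = √(1281024² + 228664²) ≈ 1.3013e+06, ∠D ≈ 169.88°
|T| = 1.7104e+07 / 1.3013e+06 ≈ 13.144
Gain = 20 log₁₀(13.144) ≈ 22.37 dB
∠T = 121.16° − 169.88° = -48.72°

Substitute s = j2290:
Numerator: 10(j2290)^2 + 12930(j2290) + 3965000 = -48476000 + j29609700
Denominator: (j2290)^2 + 202(j2290) + 400 = -5243700 + j462580
|N| = √(48476000² + 29609700²) ≈ 5.6804e+07, ∠N ≈ 148.58°
|D| = √(5243700² + 462580²) ≈ 5.2641e+06, ∠D ≈ 174.96°
|T| = 5.6804e+07 / 5.2641e+06 ≈ 10.791
Gain = 20 log₁₀(10.791) ≈ 20.66 dB
∠T = 148.58° − 174.96° = -26.38°

ω = 1132: 22.4 dB, -48.7°; ω = 2290: 20.7 dB, -26.4°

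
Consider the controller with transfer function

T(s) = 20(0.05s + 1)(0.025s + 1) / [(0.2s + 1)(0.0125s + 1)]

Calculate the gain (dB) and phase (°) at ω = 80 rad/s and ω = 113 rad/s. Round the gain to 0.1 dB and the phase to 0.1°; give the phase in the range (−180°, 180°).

ω = 80: 18.2 dB, 8.0°; ω = 113: 18.9 dB, 8.3°

At ω = 80 rad/s:
zero (1 + j80·0.05) = 1 + j4 → |·| ≈ 4.1231, ∠ ≈ 75.96°
zero (1 + j80·0.025) = 1 + j2 → |·| ≈ 2.2361, ∠ ≈ 63.43°
pole (1 + j80·0.2) = 1 + j16 → |·| ≈ 16.031, ∠ ≈ 86.42°
pole (1 + j80·0.0125) = 1 + j1 → |·| ≈ 1.4142, ∠ ≈ 45.00°
|T| = 20 · 4.1231 · 2.2361 / (16.031 · 1.4142) ≈ 8.1334
Gain = 20 log₁₀(8.1334) ≈ 18.21 dB
∠T = (75.96° + 63.43°) − (86.42° + 45.00°) = 7.97°

At ω = 113 rad/s:
zero (1 + j113·0.05) = 1 + j5.65 → |·| ≈ 5.7378, ∠ ≈ 79.96°
zero (1 + j113·0.025) = 1 + j2.825 → |·| ≈ 2.9968, ∠ ≈ 70.51°
pole (1 + j113·0.2) = 1 + j22.6 → |·| ≈ 22.622, ∠ ≈ 87.47°
pole (1 + j113·0.0125) = 1 + j1.4125 → |·| ≈ 1.7307, ∠ ≈ 54.70°
|T| = 20 · 5.7378 · 2.9968 / (22.622 · 1.7307) ≈ 8.7838
Gain = 20 log₁₀(8.7838) ≈ 18.87 dB
∠T = (79.96° + 70.51°) − (87.47° + 54.70°) = 8.30°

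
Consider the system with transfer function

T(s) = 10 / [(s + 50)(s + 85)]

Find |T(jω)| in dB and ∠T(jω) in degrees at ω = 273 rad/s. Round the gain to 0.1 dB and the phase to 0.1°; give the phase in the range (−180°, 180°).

At s = jω = j273:
pole (s+50): 50 + j273 → |·| = √(50²+273²) = √77029 ≈ 277.54, ∠ = arctan(273/50) ≈ 79.62°
pole (s+85): 85 + j273 → |·| = √(85²+273²) = √81754 ≈ 285.93, ∠ = arctan(273/85) ≈ 72.71°
|T| = 10 / 79357 ≈ 0.00012601
Gain = 20 log₁₀(0.00012601) ≈ -77.99 dB
∠T = 0.00° − 152.33° = -152.33°

-78.0 dB, -152.3°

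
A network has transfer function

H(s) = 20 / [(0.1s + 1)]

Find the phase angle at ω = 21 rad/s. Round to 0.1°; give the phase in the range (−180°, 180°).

-64.5°

At ω = 21 rad/s:
pole (1 + j21·0.1) = 1 + j2.1 → |·| ≈ 2.3259, ∠ ≈ 64.54°
∠H = (0°) − (64.54°) = -64.54°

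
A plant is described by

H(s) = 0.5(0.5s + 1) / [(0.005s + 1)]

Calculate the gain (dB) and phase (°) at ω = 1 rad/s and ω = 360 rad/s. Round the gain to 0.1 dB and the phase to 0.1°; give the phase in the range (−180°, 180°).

At ω = 1 rad/s:
zero (1 + j1·0.5) = 1 + j0.5 → |·| ≈ 1.118, ∠ ≈ 26.57°
pole (1 + j1·0.005) = 1 + j0.005 → |·| ≈ 1, ∠ ≈ 0.29°
|H| = 0.5 · 1.118 / (1) ≈ 0.559
Gain = 20 log₁₀(0.559) ≈ -5.05 dB
∠H = (26.57°) − (0.29°) = 26.28°

At ω = 360 rad/s:
zero (1 + j360·0.5) = 1 + j180 → |·| ≈ 180, ∠ ≈ 89.68°
pole (1 + j360·0.005) = 1 + j1.8 → |·| ≈ 2.0591, ∠ ≈ 60.95°
|H| = 0.5 · 180 / (2.0591) ≈ 43.708
Gain = 20 log₁₀(43.708) ≈ 32.81 dB
∠H = (89.68°) − (60.95°) = 28.73°

ω = 1: -5.1 dB, 26.3°; ω = 360: 32.8 dB, 28.7°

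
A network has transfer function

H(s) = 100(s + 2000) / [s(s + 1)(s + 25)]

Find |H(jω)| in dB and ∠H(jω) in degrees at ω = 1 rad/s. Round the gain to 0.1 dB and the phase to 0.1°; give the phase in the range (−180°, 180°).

At s = jω = j1:
zero (s+2000): 2000 + j1 → |·| = √(2000²+1²) = √4000001 ≈ 2000, ∠ = arctan(1/2000) ≈ 0.03°
pole (s+1): 1 + j1 → |·| = √(1²+1²) = √2 ≈ 1.4142, ∠ = arctan(1/1) ≈ 45.00°
pole (s+25): 25 + j1 → |·| = √(25²+1²) = √626 ≈ 25.02, ∠ = arctan(1/25) ≈ 2.29°
pole at origin: |s| = 1, ∠ = 90.00° (in denominator)
|H| = 100 · 2000 / 35.383 ≈ 5652.4
Gain = 20 log₁₀(5652.4) ≈ 75.04 dB
∠H = 0.03° − 137.29° = -137.26°

75.0 dB, -137.3°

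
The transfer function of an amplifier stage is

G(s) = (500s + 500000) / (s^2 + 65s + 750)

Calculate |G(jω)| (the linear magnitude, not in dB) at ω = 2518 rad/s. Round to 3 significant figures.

Substitute s = j2518:
Numerator: 500(j2518) + 500000 = 500000 + j1259000
Denominator: (j2518)^2 + 65(j2518) + 750 = -6339574 + j163670
|N| = √(500000² + 1259000²) ≈ 1.3547e+06, ∠N ≈ 68.34°
|D| = √(6339574² + 163670²) ≈ 6.3417e+06, ∠D ≈ 178.52°
|G| = 1.3547e+06 / 6.3417e+06 ≈ 0.21362

0.214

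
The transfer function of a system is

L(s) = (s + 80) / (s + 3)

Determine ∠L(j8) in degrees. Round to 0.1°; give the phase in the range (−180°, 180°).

-63.7°

At s = jω = j8:
zero (s+80): 80 + j8 → |·| = √(80²+8²) = √6464 ≈ 80.399, ∠ = arctan(8/80) ≈ 5.71°
pole (s+3): 3 + j8 → |·| = √(3²+8²) = √73 ≈ 8.544, ∠ = arctan(8/3) ≈ 69.44°
∠L = 5.71° − 69.44° = -63.73°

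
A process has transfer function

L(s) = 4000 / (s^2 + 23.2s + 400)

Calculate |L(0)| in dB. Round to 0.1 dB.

L(0) = 4000 / 400 = 10
20 log₁₀(10) ≈ 20.00 dB

20.0 dB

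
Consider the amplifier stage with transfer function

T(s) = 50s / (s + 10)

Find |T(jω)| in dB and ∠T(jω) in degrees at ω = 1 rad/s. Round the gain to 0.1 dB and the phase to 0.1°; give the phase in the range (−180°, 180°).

At s = jω = j1:
zero at origin: s = j1 → |·| = 1, ∠ = 90.00°
pole (s+10): 10 + j1 → |·| = √(10²+1²) = √101 ≈ 10.05, ∠ = arctan(1/10) ≈ 5.71°
|T| = 50 · 1 / 10.05 ≈ 4.9751
Gain = 20 log₁₀(4.9751) ≈ 13.94 dB
∠T = 90.00° − 5.71° = 84.29°

13.9 dB, 84.3°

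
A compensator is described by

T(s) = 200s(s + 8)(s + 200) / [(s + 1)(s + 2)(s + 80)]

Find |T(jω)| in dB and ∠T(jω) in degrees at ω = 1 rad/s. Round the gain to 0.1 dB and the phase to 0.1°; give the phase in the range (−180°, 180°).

At s = jω = j1:
zero (s+8): 8 + j1 → |·| = √(8²+1²) = √65 ≈ 8.0623, ∠ = arctan(1/8) ≈ 7.13°
zero (s+200): 200 + j1 → |·| = √(200²+1²) = √40001 ≈ 200, ∠ = arctan(1/200) ≈ 0.29°
zero at origin: s = j1 → |·| = 1, ∠ = 90.00°
pole (s+1): 1 + j1 → |·| = √(1²+1²) = √2 ≈ 1.4142, ∠ = arctan(1/1) ≈ 45.00°
pole (s+2): 2 + j1 → |·| = √(2²+1²) = √5 ≈ 2.2361, ∠ = arctan(1/2) ≈ 26.57°
pole (s+80): 80 + j1 → |·| = √(80²+1²) = √6401 ≈ 80.006, ∠ = arctan(1/80) ≈ 0.72°
|T| = 200 · 1612.5 / 253 ≈ 1274.7
Gain = 20 log₁₀(1274.7) ≈ 62.11 dB
∠T = 97.42° − 72.29° = 25.13°

62.1 dB, 25.1°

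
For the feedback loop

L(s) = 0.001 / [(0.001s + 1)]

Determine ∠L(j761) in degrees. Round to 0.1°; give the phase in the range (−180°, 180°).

-37.3°

At ω = 761 rad/s:
pole (1 + j761·0.001) = 1 + j0.761 → |·| ≈ 1.2566, ∠ ≈ 37.27°
∠L = (0°) − (37.27°) = -37.27°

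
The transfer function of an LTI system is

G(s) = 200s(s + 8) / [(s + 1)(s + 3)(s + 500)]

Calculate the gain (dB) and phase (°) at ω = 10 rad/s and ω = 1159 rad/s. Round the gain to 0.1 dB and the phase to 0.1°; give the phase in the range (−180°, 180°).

ω = 10: -6.2 dB, -17.4°; ω = 1159: -16.0 dB, -66.9°

At s = jω = j10:
zero (s+8): 8 + j10 → |·| = √(8²+10²) = √164 ≈ 12.806, ∠ = arctan(10/8) ≈ 51.34°
zero at origin: s = j10 → |·| = 10, ∠ = 90.00°
pole (s+1): 1 + j10 → |·| = √(1²+10²) = √101 ≈ 10.05, ∠ = arctan(10/1) ≈ 84.29°
pole (s+3): 3 + j10 → |·| = √(3²+10²) = √109 ≈ 10.44, ∠ = arctan(10/3) ≈ 73.30°
pole (s+500): 500 + j10 → |·| = √(500²+10²) = √250100 ≈ 500.1, ∠ = arctan(10/500) ≈ 1.15°
|G| = 200 · 128.06 / 52471 ≈ 0.48812
Gain = 20 log₁₀(0.48812) ≈ -6.23 dB
∠G = 141.34° − 158.74° = -17.40°

At s = jω = j1159:
zero (s+8): 8 + j1159 → |·| = √(8²+1159²) = √1343345 ≈ 1159, ∠ = arctan(1159/8) ≈ 89.60°
zero at origin: s = j1159 → |·| = 1159, ∠ = 90.00°
pole (s+1): 1 + j1159 → |·| = √(1²+1159²) = √1343282 ≈ 1159, ∠ = arctan(1159/1) ≈ 89.95°
pole (s+3): 3 + j1159 → |·| = √(3²+1159²) = √1343290 ≈ 1159, ∠ = arctan(1159/3) ≈ 89.85°
pole (s+500): 500 + j1159 → |·| = √(500²+1159²) = √1593281 ≈ 1262.3, ∠ = arctan(1159/500) ≈ 66.66°
|G| = 200 · 1.3433e+06 / 1.6956e+09 ≈ 0.15845
Gain = 20 log₁₀(0.15845) ≈ -16.00 dB
∠G = 179.60° − 246.46° = -66.86°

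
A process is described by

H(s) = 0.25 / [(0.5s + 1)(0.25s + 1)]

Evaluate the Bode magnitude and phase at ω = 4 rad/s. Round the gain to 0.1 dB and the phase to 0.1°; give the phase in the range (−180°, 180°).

-22.0 dB, -108.4°

At ω = 4 rad/s:
pole (1 + j4·0.5) = 1 + j2 → |·| ≈ 2.2361, ∠ ≈ 63.43°
pole (1 + j4·0.25) = 1 + j1 → |·| ≈ 1.4142, ∠ ≈ 45.00°
|H| = 0.25 · 1 / (2.2361 · 1.4142) ≈ 0.079057
Gain = 20 log₁₀(0.079057) ≈ -22.04 dB
∠H = (0°) − (63.43° + 45.00°) = -108.43°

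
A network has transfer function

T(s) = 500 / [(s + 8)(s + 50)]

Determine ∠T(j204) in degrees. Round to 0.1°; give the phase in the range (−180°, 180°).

At s = jω = j204:
pole (s+8): 8 + j204 → |·| = √(8²+204²) = √41680 ≈ 204.16, ∠ = arctan(204/8) ≈ 87.75°
pole (s+50): 50 + j204 → |·| = √(50²+204²) = √44116 ≈ 210.04, ∠ = arctan(204/50) ≈ 76.23°
∠T = 0.00° − 163.98° = -163.98°

-164.0°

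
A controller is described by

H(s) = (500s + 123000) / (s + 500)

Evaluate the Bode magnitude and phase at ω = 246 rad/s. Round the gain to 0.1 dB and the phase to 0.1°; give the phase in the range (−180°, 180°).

49.9 dB, 18.8°

Substitute s = j246:
Numerator: 500(j246) + 123000 = 123000 + j123000
Denominator: (j246) + 500 = 500 + j246
|N| = √(123000² + 123000²) ≈ 1.7395e+05, ∠N ≈ 45.00°
|D| = √(500² + 246²) ≈ 557.24, ∠D ≈ 26.20°
|H| = 1.7395e+05 / 557.24 ≈ 312.16
Gain = 20 log₁₀(312.16) ≈ 49.89 dB
∠H = 45.00° − 26.20° = 18.80°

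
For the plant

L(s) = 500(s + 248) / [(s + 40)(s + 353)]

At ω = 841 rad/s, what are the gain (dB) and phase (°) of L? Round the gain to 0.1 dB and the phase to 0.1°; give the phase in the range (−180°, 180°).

-4.9 dB, -80.9°

At s = jω = j841:
zero (s+248): 248 + j841 → |·| = √(248²+841²) = √768785 ≈ 876.8, ∠ = arctan(841/248) ≈ 73.57°
pole (s+40): 40 + j841 → |·| = √(40²+841²) = √708881 ≈ 841.95, ∠ = arctan(841/40) ≈ 87.28°
pole (s+353): 353 + j841 → |·| = √(353²+841²) = √831890 ≈ 912.08, ∠ = arctan(841/353) ≈ 67.23°
|L| = 500 · 876.8 / 7.6793e+05 ≈ 0.57089
Gain = 20 log₁₀(0.57089) ≈ -4.87 dB
∠L = 73.57° − 154.51° = -80.94°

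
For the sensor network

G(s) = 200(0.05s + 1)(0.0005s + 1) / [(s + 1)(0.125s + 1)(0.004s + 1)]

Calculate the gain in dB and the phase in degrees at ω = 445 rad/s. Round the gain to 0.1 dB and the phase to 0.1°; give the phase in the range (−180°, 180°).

At ω = 445 rad/s:
zero (1 + j445·0.05) = 1 + j22.25 → |·| ≈ 22.272, ∠ ≈ 87.43°
zero (1 + j445·0.0005) = 1 + j0.2225 → |·| ≈ 1.0245, ∠ ≈ 12.54°
pole (1 + j445·1) = 1 + j445 → |·| ≈ 445, ∠ ≈ 89.87°
pole (1 + j445·0.125) = 1 + j55.625 → |·| ≈ 55.634, ∠ ≈ 88.97°
pole (1 + j445·0.004) = 1 + j1.78 → |·| ≈ 2.0417, ∠ ≈ 60.67°
|G| = 200 · 22.272 · 1.0245 / (445 · 55.634 · 2.0417) ≈ 0.090284
Gain = 20 log₁₀(0.090284) ≈ -20.89 dB
∠G = (87.43° + 12.54°) − (89.87° + 88.97° + 60.67°) = -139.54°

-20.9 dB, -139.5°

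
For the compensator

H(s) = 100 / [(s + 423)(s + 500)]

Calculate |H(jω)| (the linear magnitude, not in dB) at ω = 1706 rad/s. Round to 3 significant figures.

3.20e-05

At s = jω = j1706:
pole (s+423): 423 + j1706 → |·| = √(423²+1706²) = √3089365 ≈ 1757.7, ∠ = arctan(1706/423) ≈ 76.07°
pole (s+500): 500 + j1706 → |·| = √(500²+1706²) = √3160436 ≈ 1777.8, ∠ = arctan(1706/500) ≈ 73.67°
|H| = 100 / 3.1248e+06 ≈ 3.2002e-05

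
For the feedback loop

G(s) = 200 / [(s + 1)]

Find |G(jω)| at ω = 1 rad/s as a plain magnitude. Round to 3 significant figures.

141

At ω = 1 rad/s:
pole (1 + j1·1) = 1 + j1 → |·| ≈ 1.4142, ∠ ≈ 45.00°
|G| = 200 · 1 / (1.4142) ≈ 141.42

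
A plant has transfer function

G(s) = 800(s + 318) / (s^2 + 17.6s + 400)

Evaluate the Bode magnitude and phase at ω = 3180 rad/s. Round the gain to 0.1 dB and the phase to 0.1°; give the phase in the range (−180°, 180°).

At s = jω = j3180:
zero (s+318): 318 + j3180 → |·| = √(318²+3180²) = √10213524 ≈ 3195.9, ∠ = arctan(3180/318) ≈ 84.29°
quadratic: (j3180)² + 17.6·j3180 + 400 = -10112000 + j55968 → |·| ≈ 1.0112e+07, ∠ ≈ 179.68°
|G| = 800 · 3195.9 / 1.0112e+07 ≈ 0.25284
Gain = 20 log₁₀(0.25284) ≈ -11.94 dB
∠G = 84.29° − 179.68° = -95.39°

-11.9 dB, -95.4°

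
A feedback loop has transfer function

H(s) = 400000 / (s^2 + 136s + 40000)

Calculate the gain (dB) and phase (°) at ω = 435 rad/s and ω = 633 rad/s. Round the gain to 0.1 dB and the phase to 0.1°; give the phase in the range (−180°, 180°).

ω = 435: 7.9 dB, -158.4°; ω = 633: 0.7 dB, -166.6°

At s = jω = j435:
quadratic: (j435)² + 136·j435 + 40000 = -149225 + j59160 → |·| ≈ 1.6052e+05, ∠ ≈ 158.37°
|H| = 400000 / 1.6052e+05 ≈ 2.4919
Gain = 20 log₁₀(2.4919) ≈ 7.93 dB
∠H = 0.00° − 158.37° = -158.37°

At s = jω = j633:
quadratic: (j633)² + 136·j633 + 40000 = -360689 + j86088 → |·| ≈ 3.7082e+05, ∠ ≈ 166.58°
|H| = 400000 / 3.7082e+05 ≈ 1.0787
Gain = 20 log₁₀(1.0787) ≈ 0.66 dB
∠H = 0.00° − 166.58° = -166.58°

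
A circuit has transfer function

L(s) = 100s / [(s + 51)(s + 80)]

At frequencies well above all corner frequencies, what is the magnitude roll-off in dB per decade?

-20 dB/decade

Each pole contributes −20 dB/decade at high frequency; each zero contributes +20 dB/decade.
Net: 1 zero(s) − 2 pole(s) → -20 dB/decade.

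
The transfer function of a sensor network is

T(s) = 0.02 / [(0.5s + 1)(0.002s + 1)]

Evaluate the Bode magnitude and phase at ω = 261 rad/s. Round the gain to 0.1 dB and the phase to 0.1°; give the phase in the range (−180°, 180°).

-77.3 dB, -117.1°

At ω = 261 rad/s:
pole (1 + j261·0.5) = 1 + j130.5 → |·| ≈ 130.5, ∠ ≈ 89.56°
pole (1 + j261·0.002) = 1 + j0.522 → |·| ≈ 1.128, ∠ ≈ 27.56°
|T| = 0.02 · 1 / (130.5 · 1.128) ≈ 0.00013587
Gain = 20 log₁₀(0.00013587) ≈ -77.34 dB
∠T = (0°) − (89.56° + 27.56°) = -117.12°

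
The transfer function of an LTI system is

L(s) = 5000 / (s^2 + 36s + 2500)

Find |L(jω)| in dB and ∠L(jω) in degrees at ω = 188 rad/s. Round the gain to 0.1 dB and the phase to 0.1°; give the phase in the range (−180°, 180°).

At s = jω = j188:
quadratic: (j188)² + 36·j188 + 2500 = -32844 + j6768 → |·| ≈ 33534, ∠ ≈ 168.36°
|L| = 5000 / 33534 ≈ 0.1491
Gain = 20 log₁₀(0.1491) ≈ -16.53 dB
∠L = 0.00° − 168.36° = -168.36°

-16.5 dB, -168.4°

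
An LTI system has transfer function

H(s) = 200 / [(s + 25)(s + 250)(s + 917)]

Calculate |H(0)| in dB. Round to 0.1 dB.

H(0) = 200 / (25·250·917) ≈ 3.4896e-05
20 log₁₀(3.4896e-05) ≈ -89.14 dB

-89.1 dB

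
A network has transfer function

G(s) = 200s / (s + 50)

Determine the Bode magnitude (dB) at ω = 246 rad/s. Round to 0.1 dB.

45.8 dB

At s = jω = j246:
zero at origin: s = j246 → |·| = 246, ∠ = 90.00°
pole (s+50): 50 + j246 → |·| = √(50²+246²) = √63016 ≈ 251.03, ∠ = arctan(246/50) ≈ 78.51°
|G| = 200 · 246 / 251.03 ≈ 195.99
Gain = 20 log₁₀(195.99) ≈ 45.84 dB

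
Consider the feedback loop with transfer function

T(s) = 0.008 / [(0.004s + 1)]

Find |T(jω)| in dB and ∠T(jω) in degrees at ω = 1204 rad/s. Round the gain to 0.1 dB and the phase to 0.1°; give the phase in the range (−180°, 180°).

-55.8 dB, -78.3°

At ω = 1204 rad/s:
pole (1 + j1204·0.004) = 1 + j4.816 → |·| ≈ 4.9187, ∠ ≈ 78.27°
|T| = 0.008 · 1 / (4.9187) ≈ 0.0016264
Gain = 20 log₁₀(0.0016264) ≈ -55.78 dB
∠T = (0°) − (78.27°) = -78.27°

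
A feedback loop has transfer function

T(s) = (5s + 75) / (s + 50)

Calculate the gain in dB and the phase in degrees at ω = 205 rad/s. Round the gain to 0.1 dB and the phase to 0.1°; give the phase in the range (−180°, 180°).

13.8 dB, 9.5°

Substitute s = j205:
Numerator: 5(j205) + 75 = 75 + j1025
Denominator: (j205) + 50 = 50 + j205
|N| = √(75² + 1025²) ≈ 1027.7, ∠N ≈ 85.82°
|D| = √(50² + 205²) ≈ 211.01, ∠D ≈ 76.29°
|T| = 1027.7 / 211.01 ≈ 4.8704
Gain = 20 log₁₀(4.8704) ≈ 13.75 dB
∠T = 85.82° − 76.29° = 9.53°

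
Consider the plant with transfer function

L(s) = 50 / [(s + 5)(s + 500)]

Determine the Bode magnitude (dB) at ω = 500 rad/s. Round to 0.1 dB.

At s = jω = j500:
pole (s+5): 5 + j500 → |·| = √(5²+500²) = √250025 ≈ 500.02, ∠ = arctan(500/5) ≈ 89.43°
pole (s+500): 500 + j500 → |·| = √(500²+500²) = √500000 ≈ 707.11, ∠ = arctan(500/500) ≈ 45.00°
|L| = 50 / 3.5357e+05 ≈ 0.00014141
Gain = 20 log₁₀(0.00014141) ≈ -76.99 dB

-77.0 dB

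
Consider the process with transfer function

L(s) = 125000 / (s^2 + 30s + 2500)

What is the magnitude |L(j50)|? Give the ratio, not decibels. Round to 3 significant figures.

83.3

At s = jω = j50:
quadratic: (j50)² + 30·j50 + 2500 = 0 + j1500 → |·| ≈ 1500, ∠ ≈ 90.00°
|L| = 125000 / 1500 ≈ 83.333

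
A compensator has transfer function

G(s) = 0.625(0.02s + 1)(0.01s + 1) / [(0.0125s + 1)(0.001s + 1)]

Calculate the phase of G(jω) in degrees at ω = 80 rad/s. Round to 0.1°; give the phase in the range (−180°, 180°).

47.1°

At ω = 80 rad/s:
zero (1 + j80·0.02) = 1 + j1.6 → |·| ≈ 1.8868, ∠ ≈ 57.99°
zero (1 + j80·0.01) = 1 + j0.8 → |·| ≈ 1.2806, ∠ ≈ 38.66°
pole (1 + j80·0.0125) = 1 + j1 → |·| ≈ 1.4142, ∠ ≈ 45.00°
pole (1 + j80·0.001) = 1 + j0.08 → |·| ≈ 1.0032, ∠ ≈ 4.57°
∠G = (57.99° + 38.66°) − (45.00° + 4.57°) = 47.08°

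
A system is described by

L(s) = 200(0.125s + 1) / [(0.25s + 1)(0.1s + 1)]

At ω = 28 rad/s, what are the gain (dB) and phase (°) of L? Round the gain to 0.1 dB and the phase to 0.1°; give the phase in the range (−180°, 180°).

30.8 dB, -78.2°

At ω = 28 rad/s:
zero (1 + j28·0.125) = 1 + j3.5 → |·| ≈ 3.6401, ∠ ≈ 74.05°
pole (1 + j28·0.25) = 1 + j7 → |·| ≈ 7.0711, ∠ ≈ 81.87°
pole (1 + j28·0.1) = 1 + j2.8 → |·| ≈ 2.9732, ∠ ≈ 70.35°
|L| = 200 · 3.6401 / (7.0711 · 2.9732) ≈ 34.628
Gain = 20 log₁₀(34.628) ≈ 30.79 dB
∠L = (74.05°) − (81.87° + 70.35°) = -78.17°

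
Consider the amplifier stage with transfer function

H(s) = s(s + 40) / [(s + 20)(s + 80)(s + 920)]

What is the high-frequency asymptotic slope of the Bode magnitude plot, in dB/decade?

-20 dB/decade

Each pole contributes −20 dB/decade at high frequency; each zero contributes +20 dB/decade.
Net: 2 zero(s) − 3 pole(s) → -20 dB/decade.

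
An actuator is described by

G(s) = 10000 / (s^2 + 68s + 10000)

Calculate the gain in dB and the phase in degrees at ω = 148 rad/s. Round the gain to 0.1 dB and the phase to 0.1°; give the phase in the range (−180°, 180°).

-3.9 dB, -139.8°

At s = jω = j148:
quadratic: (j148)² + 68·j148 + 10000 = -11904 + j10064 → |·| ≈ 15588, ∠ ≈ 139.79°
|G| = 10000 / 15588 ≈ 0.64152
Gain = 20 log₁₀(0.64152) ≈ -3.86 dB
∠G = 0.00° − 139.79° = -139.79°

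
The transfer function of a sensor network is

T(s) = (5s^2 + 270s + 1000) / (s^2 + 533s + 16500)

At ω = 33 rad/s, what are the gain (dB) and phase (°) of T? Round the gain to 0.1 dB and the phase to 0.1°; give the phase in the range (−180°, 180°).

-7.4 dB, 67.7°

Substitute s = j33:
Numerator: 5(j33)^2 + 270(j33) + 1000 = -4445 + j8910
Denominator: (j33)^2 + 533(j33) + 16500 = 15411 + j17589
|N| = √(4445² + 8910²) ≈ 9957.2, ∠N ≈ 116.51°
|D| = √(15411² + 17589²) ≈ 23385, ∠D ≈ 48.78°
|T| = 9957.2 / 23385 ≈ 0.42579
Gain = 20 log₁₀(0.42579) ≈ -7.42 dB
∠T = 116.51° − 48.78° = 67.73°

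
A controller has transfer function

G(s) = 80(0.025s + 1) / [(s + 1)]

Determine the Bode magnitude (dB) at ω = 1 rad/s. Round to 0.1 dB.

35.1 dB

At ω = 1 rad/s:
zero (1 + j1·0.025) = 1 + j0.025 → |·| ≈ 1.0003, ∠ ≈ 1.43°
pole (1 + j1·1) = 1 + j1 → |·| ≈ 1.4142, ∠ ≈ 45.00°
|G| = 80 · 1.0003 / (1.4142) ≈ 56.586
Gain = 20 log₁₀(56.586) ≈ 35.05 dB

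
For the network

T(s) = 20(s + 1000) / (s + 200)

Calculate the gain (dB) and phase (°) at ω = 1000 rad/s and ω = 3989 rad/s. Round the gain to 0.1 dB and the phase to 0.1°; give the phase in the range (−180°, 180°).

ω = 1000: 28.9 dB, -33.7°; ω = 3989: 26.3 dB, -11.2°

At s = jω = j1000:
zero (s+1000): 1000 + j1000 → |·| = √(1000²+1000²) = √2000000 ≈ 1414.2, ∠ = arctan(1000/1000) ≈ 45.00°
pole (s+200): 200 + j1000 → |·| = √(200²+1000²) = √1040000 ≈ 1019.8, ∠ = arctan(1000/200) ≈ 78.69°
|T| = 20 · 1414.2 / 1019.8 ≈ 27.735
Gain = 20 log₁₀(27.735) ≈ 28.86 dB
∠T = 45.00° − 78.69° = -33.69°

At s = jω = j3989:
zero (s+1000): 1000 + j3989 → |·| = √(1000²+3989²) = √16912121 ≈ 4112.4, ∠ = arctan(3989/1000) ≈ 75.93°
pole (s+200): 200 + j3989 → |·| = √(200²+3989²) = √15952121 ≈ 3994, ∠ = arctan(3989/200) ≈ 87.13°
|T| = 20 · 4112.4 / 3994 ≈ 20.593
Gain = 20 log₁₀(20.593) ≈ 26.27 dB
∠T = 75.93° − 87.13° = -11.20°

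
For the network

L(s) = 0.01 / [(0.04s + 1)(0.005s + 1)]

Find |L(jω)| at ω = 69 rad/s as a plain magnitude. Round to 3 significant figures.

At ω = 69 rad/s:
pole (1 + j69·0.04) = 1 + j2.76 → |·| ≈ 2.9356, ∠ ≈ 70.08°
pole (1 + j69·0.005) = 1 + j0.345 → |·| ≈ 1.0578, ∠ ≈ 19.03°
|L| = 0.01 · 1 / (2.9356 · 1.0578) ≈ 0.0032203

0.00322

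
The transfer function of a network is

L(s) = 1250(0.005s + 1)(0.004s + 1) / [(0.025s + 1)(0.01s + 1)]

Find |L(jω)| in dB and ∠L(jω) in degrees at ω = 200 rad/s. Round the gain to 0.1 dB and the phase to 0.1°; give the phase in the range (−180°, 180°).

46.0 dB, -58.5°

At ω = 200 rad/s:
zero (1 + j200·0.005) = 1 + j1 → |·| ≈ 1.4142, ∠ ≈ 45.00°
zero (1 + j200·0.004) = 1 + j0.8 → |·| ≈ 1.2806, ∠ ≈ 38.66°
pole (1 + j200·0.025) = 1 + j5 → |·| ≈ 5.099, ∠ ≈ 78.69°
pole (1 + j200·0.01) = 1 + j2 → |·| ≈ 2.2361, ∠ ≈ 63.43°
|L| = 1250 · 1.4142 · 1.2806 / (5.099 · 2.2361) ≈ 198.54
Gain = 20 log₁₀(198.54) ≈ 45.96 dB
∠L = (45.00° + 38.66°) − (78.69° + 63.43°) = -58.46°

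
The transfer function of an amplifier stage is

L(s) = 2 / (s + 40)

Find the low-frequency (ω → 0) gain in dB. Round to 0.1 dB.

-26.0 dB

L(0) = 2 / (40) = 0.05
20 log₁₀(0.05) ≈ -26.02 dB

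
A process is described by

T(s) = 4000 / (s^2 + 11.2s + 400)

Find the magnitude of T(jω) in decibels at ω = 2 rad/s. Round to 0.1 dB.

20.1 dB

At s = jω = j2:
quadratic: (j2)² + 11.2·j2 + 400 = 396 + j22.4 → |·| ≈ 396.63, ∠ ≈ 3.24°
|T| = 4000 / 396.63 ≈ 10.085
Gain = 20 log₁₀(10.085) ≈ 20.07 dB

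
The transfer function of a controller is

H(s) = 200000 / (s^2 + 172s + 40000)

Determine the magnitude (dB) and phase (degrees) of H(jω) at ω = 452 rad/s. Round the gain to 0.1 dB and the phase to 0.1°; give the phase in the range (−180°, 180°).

At s = jω = j452:
quadratic: (j452)² + 172·j452 + 40000 = -164304 + j77744 → |·| ≈ 1.8177e+05, ∠ ≈ 154.68°
|H| = 200000 / 1.8177e+05 ≈ 1.1003
Gain = 20 log₁₀(1.1003) ≈ 0.83 dB
∠H = 0.00° − 154.68° = -154.68°

0.8 dB, -154.7°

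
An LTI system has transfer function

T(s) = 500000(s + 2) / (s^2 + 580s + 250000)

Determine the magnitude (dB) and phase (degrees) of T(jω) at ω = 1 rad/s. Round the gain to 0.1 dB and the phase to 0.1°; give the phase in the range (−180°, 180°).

13.0 dB, 26.4°

At s = jω = j1:
zero (s+2): 2 + j1 → |·| = √(2²+1²) = √5 ≈ 2.2361, ∠ = arctan(1/2) ≈ 26.57°
quadratic: (j1)² + 580·j1 + 250000 = 249999 + j580 → |·| ≈ 2.5e+05, ∠ ≈ 0.13°
|T| = 500000 · 2.2361 / 2.5e+05 ≈ 4.4722
Gain = 20 log₁₀(4.4722) ≈ 13.01 dB
∠T = 26.57° − 0.13° = 26.44°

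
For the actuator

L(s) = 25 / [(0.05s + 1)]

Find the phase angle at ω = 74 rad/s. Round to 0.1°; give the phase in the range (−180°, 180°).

-74.9°

At ω = 74 rad/s:
pole (1 + j74·0.05) = 1 + j3.7 → |·| ≈ 3.8328, ∠ ≈ 74.88°
∠L = (0°) − (74.88°) = -74.88°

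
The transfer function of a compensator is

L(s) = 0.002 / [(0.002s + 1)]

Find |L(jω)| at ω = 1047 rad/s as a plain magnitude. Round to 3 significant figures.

0.000862

At ω = 1047 rad/s:
pole (1 + j1047·0.002) = 1 + j2.094 → |·| ≈ 2.3205, ∠ ≈ 64.47°
|L| = 0.002 · 1 / (2.3205) ≈ 0.00086188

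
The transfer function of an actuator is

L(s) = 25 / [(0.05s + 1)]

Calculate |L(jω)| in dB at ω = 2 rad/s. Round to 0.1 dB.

At ω = 2 rad/s:
pole (1 + j2·0.05) = 1 + j0.1 → |·| ≈ 1.005, ∠ ≈ 5.71°
|L| = 25 · 1 / (1.005) ≈ 24.876
Gain = 20 log₁₀(24.876) ≈ 27.92 dB

27.9 dB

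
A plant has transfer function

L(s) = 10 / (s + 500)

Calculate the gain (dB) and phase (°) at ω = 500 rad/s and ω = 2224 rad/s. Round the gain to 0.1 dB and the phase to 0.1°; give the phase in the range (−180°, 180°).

Substitute s = j500:
Numerator: 10 = 10 + j0
Denominator: (j500) + 500 = 500 + j500
|N| = √(10² + 0²) ≈ 10, ∠N ≈ 0.00°
|D| = √(500² + 500²) ≈ 707.11, ∠D ≈ 45.00°
|L| = 10 / 707.11 ≈ 0.014142
Gain = 20 log₁₀(0.014142) ≈ -36.99 dB
∠L = 0.00° − 45.00° = -45.00°

Substitute s = j2224:
Numerator: 10 = 10 + j0
Denominator: (j2224) + 500 = 500 + j2224
|N| = √(10² + 0²) ≈ 10, ∠N ≈ 0.00°
|D| = √(500² + 2224²) ≈ 2279.5, ∠D ≈ 77.33°
|L| = 10 / 2279.5 ≈ 0.0043869
Gain = 20 log₁₀(0.0043869) ≈ -47.16 dB
∠L = 0.00° − 77.33° = -77.33°

ω = 500: -37.0 dB, -45.0°; ω = 2224: -47.2 dB, -77.3°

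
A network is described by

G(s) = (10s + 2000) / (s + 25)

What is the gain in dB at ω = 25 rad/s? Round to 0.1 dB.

35.1 dB

Substitute s = j25:
Numerator: 10(j25) + 2000 = 2000 + j250
Denominator: (j25) + 25 = 25 + j25
|N| = √(2000² + 250²) ≈ 2015.6, ∠N ≈ 7.13°
|D| = √(25² + 25²) ≈ 35.355, ∠D ≈ 45.00°
|G| = 2015.6 / 35.355 ≈ 57.01
Gain = 20 log₁₀(57.01) ≈ 35.12 dB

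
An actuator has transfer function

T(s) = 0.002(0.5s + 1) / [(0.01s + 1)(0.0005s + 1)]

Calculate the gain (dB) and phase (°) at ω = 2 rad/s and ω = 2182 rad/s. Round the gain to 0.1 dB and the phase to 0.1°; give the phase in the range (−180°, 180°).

ω = 2: -51.0 dB, 43.8°; ω = 2182: -23.4 dB, -44.9°

At ω = 2 rad/s:
zero (1 + j2·0.5) = 1 + j1 → |·| ≈ 1.4142, ∠ ≈ 45.00°
pole (1 + j2·0.01) = 1 + j0.02 → |·| ≈ 1.0002, ∠ ≈ 1.15°
pole (1 + j2·0.0005) = 1 + j0.001 → |·| ≈ 1, ∠ ≈ 0.06°
|T| = 0.002 · 1.4142 / (1.0002 · 1) ≈ 0.0028278
Gain = 20 log₁₀(0.0028278) ≈ -50.97 dB
∠T = (45.00°) − (1.15° + 0.06°) = 43.79°

At ω = 2182 rad/s:
zero (1 + j2182·0.5) = 1 + j1091 → |·| ≈ 1091, ∠ ≈ 89.95°
pole (1 + j2182·0.01) = 1 + j21.82 → |·| ≈ 21.843, ∠ ≈ 87.38°
pole (1 + j2182·0.0005) = 1 + j1.091 → |·| ≈ 1.48, ∠ ≈ 47.49°
|T| = 0.002 · 1091 / (21.843 · 1.48) ≈ 0.067496
Gain = 20 log₁₀(0.067496) ≈ -23.41 dB
∠T = (89.95°) − (87.38° + 47.49°) = -44.92°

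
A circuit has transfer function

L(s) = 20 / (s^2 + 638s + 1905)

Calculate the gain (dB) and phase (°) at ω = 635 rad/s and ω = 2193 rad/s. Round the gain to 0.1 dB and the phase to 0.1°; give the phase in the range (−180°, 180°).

Substitute s = j635:
Numerator: 20 = 20 + j0
Denominator: (j635)^2 + 638(j635) + 1905 = -401320 + j405130
|N| = √(20² + 0²) ≈ 20, ∠N ≈ 0.00°
|D| = √(401320² + 405130²) ≈ 5.7025e+05, ∠D ≈ 134.73°
|L| = 20 / 5.7025e+05 ≈ 3.5072e-05
Gain = 20 log₁₀(3.5072e-05) ≈ -89.10 dB
∠L = 0.00° − 134.73° = -134.73°

Substitute s = j2193:
Numerator: 20 = 20 + j0
Denominator: (j2193)^2 + 638(j2193) + 1905 = -4807344 + j1399134
|N| = √(20² + 0²) ≈ 20, ∠N ≈ 0.00°
|D| = √(4807344² + 1399134²) ≈ 5.0068e+06, ∠D ≈ 163.77°
|L| = 20 / 5.0068e+06 ≈ 3.9946e-06
Gain = 20 log₁₀(3.9946e-06) ≈ -107.97 dB
∠L = 0.00° − 163.77° = -163.77°

ω = 635: -89.1 dB, -134.7°; ω = 2193: -108.0 dB, -163.8°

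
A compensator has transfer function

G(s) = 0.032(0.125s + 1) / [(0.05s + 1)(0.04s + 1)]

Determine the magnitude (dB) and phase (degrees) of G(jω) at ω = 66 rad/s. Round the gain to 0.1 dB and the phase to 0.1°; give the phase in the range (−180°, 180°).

At ω = 66 rad/s:
zero (1 + j66·0.125) = 1 + j8.25 → |·| ≈ 8.3104, ∠ ≈ 83.09°
pole (1 + j66·0.05) = 1 + j3.3 → |·| ≈ 3.4482, ∠ ≈ 73.14°
pole (1 + j66·0.04) = 1 + j2.64 → |·| ≈ 2.823, ∠ ≈ 69.25°
|G| = 0.032 · 8.3104 / (3.4482 · 2.823) ≈ 0.027319
Gain = 20 log₁₀(0.027319) ≈ -31.27 dB
∠G = (83.09°) − (73.14° + 69.25°) = -59.30°

-31.3 dB, -59.3°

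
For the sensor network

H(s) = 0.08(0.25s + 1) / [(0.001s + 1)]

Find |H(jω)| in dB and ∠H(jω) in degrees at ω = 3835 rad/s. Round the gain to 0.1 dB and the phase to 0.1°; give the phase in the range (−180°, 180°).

At ω = 3835 rad/s:
zero (1 + j3835·0.25) = 1 + j958.75 → |·| ≈ 958.75, ∠ ≈ 89.94°
pole (1 + j3835·0.001) = 1 + j3.835 → |·| ≈ 3.9632, ∠ ≈ 75.39°
|H| = 0.08 · 958.75 / (3.9632) ≈ 19.353
Gain = 20 log₁₀(19.353) ≈ 25.73 dB
∠H = (89.94°) − (75.39°) = 14.55°

25.7 dB, 14.6°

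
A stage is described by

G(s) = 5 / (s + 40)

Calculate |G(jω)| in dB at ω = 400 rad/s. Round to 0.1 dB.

Substitute s = j400:
Numerator: 5 = 5 + j0
Denominator: (j400) + 40 = 40 + j400
|N| = √(5² + 0²) ≈ 5, ∠N ≈ 0.00°
|D| = √(40² + 400²) ≈ 402, ∠D ≈ 84.29°
|G| = 5 / 402 ≈ 0.012438
Gain = 20 log₁₀(0.012438) ≈ -38.10 dB

-38.1 dB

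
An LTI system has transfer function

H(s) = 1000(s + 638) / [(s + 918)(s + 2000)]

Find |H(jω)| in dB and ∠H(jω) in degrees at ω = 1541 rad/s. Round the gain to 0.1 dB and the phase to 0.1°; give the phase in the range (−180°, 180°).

At s = jω = j1541:
zero (s+638): 638 + j1541 → |·| = √(638²+1541²) = √2781725 ≈ 1667.9, ∠ = arctan(1541/638) ≈ 67.51°
pole (s+918): 918 + j1541 → |·| = √(918²+1541²) = √3217405 ≈ 1793.7, ∠ = arctan(1541/918) ≈ 59.22°
pole (s+2000): 2000 + j1541 → |·| = √(2000²+1541²) = √6374681 ≈ 2524.8, ∠ = arctan(1541/2000) ≈ 37.61°
|H| = 1000 · 1667.9 / 4.5287e+06 ≈ 0.3683
Gain = 20 log₁₀(0.3683) ≈ -8.68 dB
∠H = 67.51° − 96.83° = -29.32°

-8.7 dB, -29.3°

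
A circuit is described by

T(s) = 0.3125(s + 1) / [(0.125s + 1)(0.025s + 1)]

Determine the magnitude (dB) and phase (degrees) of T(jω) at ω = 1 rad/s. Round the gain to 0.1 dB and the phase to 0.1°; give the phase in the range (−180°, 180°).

At ω = 1 rad/s:
zero (1 + j1·1) = 1 + j1 → |·| ≈ 1.4142, ∠ ≈ 45.00°
pole (1 + j1·0.125) = 1 + j0.125 → |·| ≈ 1.0078, ∠ ≈ 7.13°
pole (1 + j1·0.025) = 1 + j0.025 → |·| ≈ 1.0003, ∠ ≈ 1.43°
|T| = 0.3125 · 1.4142 / (1.0078 · 1.0003) ≈ 0.43839
Gain = 20 log₁₀(0.43839) ≈ -7.16 dB
∠T = (45.00°) − (7.13° + 1.43°) = 36.44°

-7.2 dB, 36.4°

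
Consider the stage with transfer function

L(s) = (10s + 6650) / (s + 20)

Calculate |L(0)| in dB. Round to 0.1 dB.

L(0) = 6650 / 20 = 332.5
20 log₁₀(332.5) ≈ 50.44 dB

50.4 dB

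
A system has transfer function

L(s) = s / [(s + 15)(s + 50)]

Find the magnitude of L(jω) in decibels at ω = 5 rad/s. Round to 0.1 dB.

-44.0 dB

At s = jω = j5:
zero at origin: s = j5 → |·| = 5, ∠ = 90.00°
pole (s+15): 15 + j5 → |·| = √(15²+5²) = √250 ≈ 15.811, ∠ = arctan(5/15) ≈ 18.43°
pole (s+50): 50 + j5 → |·| = √(50²+5²) = √2525 ≈ 50.249, ∠ = arctan(5/50) ≈ 5.71°
|L| = 1 · 5 / 794.49 ≈ 0.0062933
Gain = 20 log₁₀(0.0062933) ≈ -44.02 dB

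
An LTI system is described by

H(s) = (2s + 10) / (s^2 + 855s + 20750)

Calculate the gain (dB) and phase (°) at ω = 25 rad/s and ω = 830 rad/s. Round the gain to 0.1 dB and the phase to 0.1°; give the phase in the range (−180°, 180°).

ω = 25: -55.2 dB, 32.0°; ω = 830: -55.4 dB, -43.6°

Substitute s = j25:
Numerator: 2(j25) + 10 = 10 + j50
Denominator: (j25)^2 + 855(j25) + 20750 = 20125 + j21375
|N| = √(10² + 50²) ≈ 50.99, ∠N ≈ 78.69°
|D| = √(20125² + 21375²) ≈ 29358, ∠D ≈ 46.73°
|H| = 50.99 / 29358 ≈ 0.0017368
Gain = 20 log₁₀(0.0017368) ≈ -55.21 dB
∠H = 78.69° − 46.73° = 31.96°

Substitute s = j830:
Numerator: 2(j830) + 10 = 10 + j1660
Denominator: (j830)^2 + 855(j830) + 20750 = -668150 + j709650
|N| = √(10² + 1660²) ≈ 1660, ∠N ≈ 89.65°
|D| = √(668150² + 709650²) ≈ 9.7469e+05, ∠D ≈ 133.27°
|H| = 1660 / 9.7469e+05 ≈ 0.0017031
Gain = 20 log₁₀(0.0017031) ≈ -55.38 dB
∠H = 89.65° − 133.27° = -43.62°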